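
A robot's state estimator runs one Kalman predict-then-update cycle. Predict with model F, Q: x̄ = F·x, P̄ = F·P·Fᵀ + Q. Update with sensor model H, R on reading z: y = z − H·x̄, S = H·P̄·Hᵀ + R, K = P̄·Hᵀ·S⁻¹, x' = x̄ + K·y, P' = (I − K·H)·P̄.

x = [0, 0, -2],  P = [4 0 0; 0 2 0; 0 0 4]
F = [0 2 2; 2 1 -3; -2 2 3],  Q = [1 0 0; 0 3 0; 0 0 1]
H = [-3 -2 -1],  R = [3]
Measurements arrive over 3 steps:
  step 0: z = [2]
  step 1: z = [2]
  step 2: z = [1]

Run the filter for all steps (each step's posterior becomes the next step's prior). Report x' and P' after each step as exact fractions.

step 0: x' = [-840/277, 1686/277, -1418/277], P' = [2436/277 -5942/277 4777/277; -5942/277 15753/277 -13662/277; 4777/277 -13662/277 13176/277]
step 1: x' = [-78864/710477, -1030220/710477, 910518/710477], P' = [12735772/710477 -30278212/710477 22454333/710477; -30278212/710477 73460140/710477 -55220138/710477; 22454333/710477 -55220138/710477 43159528/710477]
step 2: x' = [468299381/1182756667, -2487598022/1182756667, 2380523337/1182756667], P' = [29435531260/3548270001 -67083543976/3548270001 46650311057/3548270001; -67083543976/3548270001 159733463335/3548270001 -114537710762/3548270001; 46650311057/3548270001 -114537710762/3548270001 90036285448/3548270001]

step 0: x̄ = F·x = [-4, 6, -6]
step 0: P̄ = F·P·Fᵀ + Q = [25 -20 32; -20 57 -48; 32 -48 61]
step 0: y = z − H·x̄ = [-4]
step 0: S = H·P̄·Hᵀ + R = [277]
step 0: K = P̄·Hᵀ·S⁻¹ = [-67/277; -6/277; -61/277]
step 0: x' = x̄ + K·y = [-840/277, 1686/277, -1418/277]
step 0: P' = (I − K·H)·P̄ = [2436/277 -5942/277 4777/277; -5942/277 15753/277 -13662/277; 4777/277 -13662/277 13176/277]
step 1: x̄ = F·x = [536/277, 4260/277, 798/277]
step 1: P̄ = F·P·Fᵀ + Q = [6697/277 2438/277 10108/277; 2438/277 145792/277 -10396/277; 10108/277 -10396/277 17885/277]
step 1: y = z − H·x̄ = [11480/277]
step 1: S = H·P̄·Hᵀ + R = [710477/277]
step 1: K = P̄·Hᵀ·S⁻¹ = [-35075/710477; -288502/710477; -27417/710477]
step 1: x' = x̄ + K·y = [-78864/710477, -1030220/710477, 910518/710477]
step 1: P' = (I − K·H)·P̄ = [12735772/710477 -30278212/710477 22454333/710477; -30278212/710477 73460140/710477 -55220138/710477; 22454333/710477 -55220138/710477 43159528/710477]
step 2: x̄ = F·x = [-239404/710477, -3919502/710477, 828842/710477]
step 2: P̄ = F·P·Fᵀ + Q = [25428045/710477 77548148/710477 31891864/710477; 77548148/710477 455726395/710477 82097426/710477; 31891864/710477 82097426/710477 44061921/710477]
step 2: y = z − H·x̄ = [-7017897/710477]
step 2: S = H·P̄·Hᵀ + R = [3548270001/710477]
step 2: K = P̄·Hᵀ·S⁻¹ = [-263272295/3548270001; -1226194660/3548270001; -303932365/3548270001]
step 2: x' = x̄ + K·y = [468299381/1182756667, -2487598022/1182756667, 2380523337/1182756667]
step 2: P' = (I − K·H)·P̄ = [29435531260/3548270001 -67083543976/3548270001 46650311057/3548270001; -67083543976/3548270001 159733463335/3548270001 -114537710762/3548270001; 46650311057/3548270001 -114537710762/3548270001 90036285448/3548270001]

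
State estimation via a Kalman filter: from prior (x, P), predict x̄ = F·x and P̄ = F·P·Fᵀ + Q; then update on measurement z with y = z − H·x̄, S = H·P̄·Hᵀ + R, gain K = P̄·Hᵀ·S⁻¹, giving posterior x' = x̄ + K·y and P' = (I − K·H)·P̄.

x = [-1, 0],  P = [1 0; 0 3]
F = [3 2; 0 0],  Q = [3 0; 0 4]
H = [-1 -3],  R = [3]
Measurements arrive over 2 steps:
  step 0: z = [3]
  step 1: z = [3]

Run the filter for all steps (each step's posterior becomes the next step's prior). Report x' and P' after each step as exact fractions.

step 0: x̄ = F·x = [-3, 0]
step 0: P̄ = F·P·Fᵀ + Q = [24 0; 0 4]
step 0: y = z − H·x̄ = [0]
step 0: S = H·P̄·Hᵀ + R = [63]
step 0: K = P̄·Hᵀ·S⁻¹ = [-8/21; -4/21]
step 0: x' = x̄ + K·y = [-3, 0]
step 0: P' = (I − K·H)·P̄ = [104/7 -32/7; -32/7 12/7]
step 1: x̄ = F·x = [-9, 0]
step 1: P̄ = F·P·Fᵀ + Q = [621/7 0; 0 4]
step 1: y = z − H·x̄ = [-6]
step 1: S = H·P̄·Hᵀ + R = [894/7]
step 1: K = P̄·Hᵀ·S⁻¹ = [-207/298; -14/149]
step 1: x' = x̄ + K·y = [-720/149, 84/149]
step 1: P' = (I − K·H)·P̄ = [8073/298 -1242/149; -1242/149 428/149]

step 0: x' = [-3, 0], P' = [104/7 -32/7; -32/7 12/7]
step 1: x' = [-720/149, 84/149], P' = [8073/298 -1242/149; -1242/149 428/149]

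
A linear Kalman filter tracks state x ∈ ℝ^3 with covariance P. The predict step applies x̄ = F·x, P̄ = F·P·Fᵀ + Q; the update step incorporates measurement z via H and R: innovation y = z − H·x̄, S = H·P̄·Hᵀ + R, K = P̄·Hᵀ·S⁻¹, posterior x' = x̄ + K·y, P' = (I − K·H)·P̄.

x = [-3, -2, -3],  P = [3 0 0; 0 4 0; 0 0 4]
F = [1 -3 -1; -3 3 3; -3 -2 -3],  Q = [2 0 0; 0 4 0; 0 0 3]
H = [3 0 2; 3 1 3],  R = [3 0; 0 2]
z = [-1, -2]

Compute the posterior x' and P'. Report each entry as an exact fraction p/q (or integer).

x' = [-46921/43805, -196541/131415, 8698/8761]
P' = [157857/43805 130459/43805 -41724/8761; 130459/43805 1210889/131415 -49650/8761; -41724/8761 -49650/8761 60528/8761]

x̄ = F·x = [6, -6, 22]
P̄ = F·P·Fᵀ + Q = [45 -57 27; -57 103 -33; 27 -33 82]
y = z − H·x̄ = [-63, -80]
S = H·P̄·Hᵀ + R = [1060 1065; 1065 1194]
K = P̄·Hᵀ·S⁻¹ = [18777/43805 -2183/8761; -35041/43805 15077/26283; -1372/8761 3381/8761]
x' = x̄ + K·y = [-46921/43805, -196541/131415, 8698/8761]
P' = (I − K·H)·P̄ = [157857/43805 130459/43805 -41724/8761; 130459/43805 1210889/131415 -49650/8761; -41724/8761 -49650/8761 60528/8761]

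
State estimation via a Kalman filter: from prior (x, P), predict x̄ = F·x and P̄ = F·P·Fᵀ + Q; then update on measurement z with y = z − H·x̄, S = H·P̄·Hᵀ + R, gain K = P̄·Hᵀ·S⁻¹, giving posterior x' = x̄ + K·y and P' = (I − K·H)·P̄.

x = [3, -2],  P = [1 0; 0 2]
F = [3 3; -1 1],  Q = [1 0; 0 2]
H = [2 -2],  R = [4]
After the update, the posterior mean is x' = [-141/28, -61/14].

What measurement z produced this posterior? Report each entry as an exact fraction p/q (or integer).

x̄ = F·x = [3, -5]
P̄ = F·P·Fᵀ + Q = [28 3; 3 5]
S = H·P̄·Hᵀ + R = [112]
K = P̄·Hᵀ·S⁻¹ = [25/56; -1/28]
x' − x̄ = [-225/28, 9/14] = K·y
y = (KᵀK)⁻¹·Kᵀ·(x' − x̄) = [-18]
z = y + H·x̄ = [-18] + [16] = [-2]

z = [-2]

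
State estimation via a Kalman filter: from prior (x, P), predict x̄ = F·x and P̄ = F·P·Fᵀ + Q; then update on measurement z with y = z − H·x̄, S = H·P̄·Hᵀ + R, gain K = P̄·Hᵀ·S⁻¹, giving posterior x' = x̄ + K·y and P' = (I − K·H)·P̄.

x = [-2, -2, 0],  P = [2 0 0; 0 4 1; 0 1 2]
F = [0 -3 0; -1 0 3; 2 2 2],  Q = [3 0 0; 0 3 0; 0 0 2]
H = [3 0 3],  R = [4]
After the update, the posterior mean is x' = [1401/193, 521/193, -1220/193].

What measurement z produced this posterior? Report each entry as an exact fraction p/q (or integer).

z = [3]

x̄ = F·x = [6, 2, -8]
P̄ = F·P·Fᵀ + Q = [39 -9 -30; -9 23 14; -30 14 42]
S = H·P̄·Hᵀ + R = [193]
K = P̄·Hᵀ·S⁻¹ = [27/193; 15/193; 36/193]
x' − x̄ = [243/193, 135/193, 324/193] = K·y
y = (KᵀK)⁻¹·Kᵀ·(x' − x̄) = [9]
z = y + H·x̄ = [9] + [-6] = [3]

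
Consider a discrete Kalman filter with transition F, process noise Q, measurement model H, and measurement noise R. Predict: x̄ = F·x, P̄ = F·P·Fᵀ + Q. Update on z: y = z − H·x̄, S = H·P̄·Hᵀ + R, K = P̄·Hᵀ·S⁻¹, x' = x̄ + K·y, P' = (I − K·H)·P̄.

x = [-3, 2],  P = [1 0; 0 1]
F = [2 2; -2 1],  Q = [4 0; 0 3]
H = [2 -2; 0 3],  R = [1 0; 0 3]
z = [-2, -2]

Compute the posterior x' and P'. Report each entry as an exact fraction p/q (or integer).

x̄ = F·x = [-2, 8]
P̄ = F·P·Fᵀ + Q = [12 -2; -2 8]
y = z − H·x̄ = [18, -26]
S = H·P̄·Hᵀ + R = [97 -60; -60 75]
K = P̄·Hᵀ·S⁻¹ = [116/245 366/1225; -4/245 376/1225]
x' = x̄ + K·y = [-218/175, -48/175]
P' = (I − K·H)·P̄ = [656/1225 366/1225; 366/1225 376/1225]

x' = [-218/175, -48/175]
P' = [656/1225 366/1225; 366/1225 376/1225]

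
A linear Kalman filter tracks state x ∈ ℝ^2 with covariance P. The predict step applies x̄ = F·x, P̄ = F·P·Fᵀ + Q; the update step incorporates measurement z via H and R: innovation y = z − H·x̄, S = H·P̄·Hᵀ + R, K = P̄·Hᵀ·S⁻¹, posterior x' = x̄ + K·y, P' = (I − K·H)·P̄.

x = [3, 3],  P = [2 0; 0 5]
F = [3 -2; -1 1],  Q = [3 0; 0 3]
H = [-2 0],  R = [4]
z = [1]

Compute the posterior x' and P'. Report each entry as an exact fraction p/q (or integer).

x' = [-5/12, 4/3]
P' = [41/42 -8/21; -8/21 82/21]

x̄ = F·x = [3, 0]
P̄ = F·P·Fᵀ + Q = [41 -16; -16 10]
y = z − H·x̄ = [7]
S = H·P̄·Hᵀ + R = [168]
K = P̄·Hᵀ·S⁻¹ = [-41/84; 4/21]
x' = x̄ + K·y = [-5/12, 4/3]
P' = (I − K·H)·P̄ = [41/42 -8/21; -8/21 82/21]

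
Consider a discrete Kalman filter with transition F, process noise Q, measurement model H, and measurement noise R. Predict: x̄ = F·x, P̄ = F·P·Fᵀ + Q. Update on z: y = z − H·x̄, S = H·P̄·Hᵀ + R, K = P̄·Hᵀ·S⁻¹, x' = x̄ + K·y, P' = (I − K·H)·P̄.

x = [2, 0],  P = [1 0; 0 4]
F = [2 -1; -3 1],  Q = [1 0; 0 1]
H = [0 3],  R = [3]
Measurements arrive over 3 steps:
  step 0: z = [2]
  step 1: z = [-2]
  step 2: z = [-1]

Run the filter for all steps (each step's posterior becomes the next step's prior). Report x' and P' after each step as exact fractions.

step 0: x' = [-28/43, 22/43], P' = [87/43 -10/43; -10/43 14/43]
step 1: x' = [530/2743, -1694/2743], P' = [4429/2743 -586/2743; -586/2743 900/2743]
step 2: x' = [5962/13073, -50304/143803], P' = [21057/13073 -2764/13073; -2764/13073 47020/143803]

step 0: x̄ = F·x = [4, -6]
step 0: P̄ = F·P·Fᵀ + Q = [9 -10; -10 14]
step 0: y = z − H·x̄ = [20]
step 0: S = H·P̄·Hᵀ + R = [129]
step 0: K = P̄·Hᵀ·S⁻¹ = [-10/43; 14/43]
step 0: x' = x̄ + K·y = [-28/43, 22/43]
step 0: P' = (I − K·H)·P̄ = [87/43 -10/43; -10/43 14/43]
step 1: x̄ = F·x = [-78/43, 106/43]
step 1: P̄ = F·P·Fᵀ + Q = [445/43 -586/43; -586/43 900/43]
step 1: y = z − H·x̄ = [-404/43]
step 1: S = H·P̄·Hᵀ + R = [8229/43]
step 1: K = P̄·Hᵀ·S⁻¹ = [-586/2743; 900/2743]
step 1: x' = x̄ + K·y = [530/2743, -1694/2743]
step 1: P' = (I − K·H)·P̄ = [4429/2743 -586/2743; -586/2743 900/2743]
step 2: x̄ = F·x = [2754/2743, -3284/2743]
step 2: P̄ = F·P·Fᵀ + Q = [23703/2743 -30404/2743; -30404/2743 47020/2743]
step 2: y = z − H·x̄ = [7109/2743]
step 2: S = H·P̄·Hᵀ + R = [431409/2743]
step 2: K = P̄·Hᵀ·S⁻¹ = [-2764/13073; 47020/143803]
step 2: x' = x̄ + K·y = [5962/13073, -50304/143803]
step 2: P' = (I − K·H)·P̄ = [21057/13073 -2764/13073; -2764/13073 47020/143803]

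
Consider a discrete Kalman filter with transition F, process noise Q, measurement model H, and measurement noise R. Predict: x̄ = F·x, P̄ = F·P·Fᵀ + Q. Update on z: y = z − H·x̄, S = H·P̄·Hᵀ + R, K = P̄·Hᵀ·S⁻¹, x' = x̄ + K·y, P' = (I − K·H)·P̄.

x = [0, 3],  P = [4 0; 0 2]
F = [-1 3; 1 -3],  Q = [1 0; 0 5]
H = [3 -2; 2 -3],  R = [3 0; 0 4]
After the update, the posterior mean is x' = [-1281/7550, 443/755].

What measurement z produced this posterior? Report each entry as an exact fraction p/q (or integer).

x̄ = F·x = [9, -9]
P̄ = F·P·Fᵀ + Q = [23 -22; -22 27]
S = H·P̄·Hᵀ + R = [582 586; 586 603]
K = P̄·Hᵀ·S⁻¹ = [2507/7550 -517/3775; 89/755 -243/755]
x' − x̄ = [-69231/7550, 7238/755] = K·y
y = (KᵀK)⁻¹·Kᵀ·(x' − x̄) = [-47, -47]
z = y + H·x̄ = [-47, -47] + [45, 45] = [-2, -2]

z = [-2, -2]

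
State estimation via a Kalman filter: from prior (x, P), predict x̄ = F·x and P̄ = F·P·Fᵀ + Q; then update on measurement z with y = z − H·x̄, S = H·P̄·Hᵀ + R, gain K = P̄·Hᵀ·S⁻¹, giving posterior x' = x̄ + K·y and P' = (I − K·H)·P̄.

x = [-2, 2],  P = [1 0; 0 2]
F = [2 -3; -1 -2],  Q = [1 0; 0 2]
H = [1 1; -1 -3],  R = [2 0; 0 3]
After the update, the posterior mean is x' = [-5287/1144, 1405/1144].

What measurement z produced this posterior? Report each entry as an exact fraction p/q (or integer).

z = [-3, 1]

x̄ = F·x = [-10, -2]
P̄ = F·P·Fᵀ + Q = [23 10; 10 11]
S = H·P̄·Hᵀ + R = [56 -96; -96 185]
K = P̄·Hᵀ·S⁻¹ = [1017/1144 25/143; -243/1144 -49/143]
x' − x̄ = [6153/1144, 3693/1144] = K·y
y = (KᵀK)⁻¹·Kᵀ·(x' − x̄) = [9, -15]
z = y + H·x̄ = [9, -15] + [-12, 16] = [-3, 1]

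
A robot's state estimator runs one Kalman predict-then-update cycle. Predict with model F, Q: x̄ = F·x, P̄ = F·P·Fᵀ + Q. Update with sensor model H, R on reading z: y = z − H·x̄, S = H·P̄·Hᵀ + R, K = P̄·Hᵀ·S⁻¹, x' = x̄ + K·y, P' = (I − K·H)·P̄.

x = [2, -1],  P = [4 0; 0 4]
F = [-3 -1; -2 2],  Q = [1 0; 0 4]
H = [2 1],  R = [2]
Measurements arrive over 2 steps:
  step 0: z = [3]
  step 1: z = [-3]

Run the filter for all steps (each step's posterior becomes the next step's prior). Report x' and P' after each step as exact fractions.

step 0: x' = [2, -8/7], P' = [93/19 -172/19; -172/19 2476/133]
step 1: x' = [-63737/21497, 738/259], P' = [53842/21497 -1222/259; -1222/259 2808/259]

step 0: x̄ = F·x = [-5, -6]
step 0: P̄ = F·P·Fᵀ + Q = [41 16; 16 36]
step 0: y = z − H·x̄ = [19]
step 0: S = H·P̄·Hᵀ + R = [266]
step 0: K = P̄·Hᵀ·S⁻¹ = [7/19; 34/133]
step 0: x' = x̄ + K·y = [2, -8/7]
step 0: P' = (I − K·H)·P̄ = [93/19 -172/19; -172/19 2476/133]
step 1: x̄ = F·x = [-34/7, -44/7]
step 1: P̄ = F·P·Fᵀ + Q = [1244/133 3770/133; 3770/133 22672/133]
step 1: y = z − H·x̄ = [13]
step 1: S = H·P̄·Hᵀ + R = [6142/19]
step 1: K = P̄·Hᵀ·S⁻¹ = [447/3071; 26/37]
step 1: x' = x̄ + K·y = [-63737/21497, 738/259]
step 1: P' = (I − K·H)·P̄ = [53842/21497 -1222/259; -1222/259 2808/259]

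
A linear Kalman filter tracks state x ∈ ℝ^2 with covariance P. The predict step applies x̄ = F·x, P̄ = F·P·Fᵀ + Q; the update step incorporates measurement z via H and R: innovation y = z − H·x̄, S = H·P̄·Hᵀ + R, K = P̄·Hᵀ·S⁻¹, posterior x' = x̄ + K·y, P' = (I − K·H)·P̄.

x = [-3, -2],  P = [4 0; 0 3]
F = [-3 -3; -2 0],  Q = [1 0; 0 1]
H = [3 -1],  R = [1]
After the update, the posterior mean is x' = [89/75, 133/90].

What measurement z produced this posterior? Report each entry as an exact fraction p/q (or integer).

z = [2]

x̄ = F·x = [15, 6]
P̄ = F·P·Fᵀ + Q = [64 24; 24 17]
S = H·P̄·Hᵀ + R = [450]
K = P̄·Hᵀ·S⁻¹ = [28/75; 11/90]
x' − x̄ = [-1036/75, -407/90] = K·y
y = (KᵀK)⁻¹·Kᵀ·(x' − x̄) = [-37]
z = y + H·x̄ = [-37] + [39] = [2]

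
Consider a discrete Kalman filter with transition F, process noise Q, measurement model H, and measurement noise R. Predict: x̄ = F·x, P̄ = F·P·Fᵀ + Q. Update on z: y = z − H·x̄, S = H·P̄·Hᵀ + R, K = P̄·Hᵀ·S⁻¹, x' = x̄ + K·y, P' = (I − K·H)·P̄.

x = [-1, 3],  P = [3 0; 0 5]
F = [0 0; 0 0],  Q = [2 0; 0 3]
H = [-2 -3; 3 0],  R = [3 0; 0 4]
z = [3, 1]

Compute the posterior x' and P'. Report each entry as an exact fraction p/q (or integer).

x' = [33/173, -351/346]
P' = [60/173 -36/173; -36/173 147/346]

x̄ = F·x = [0, 0]
P̄ = F·P·Fᵀ + Q = [2 0; 0 3]
y = z − H·x̄ = [3, 1]
S = H·P̄·Hᵀ + R = [38 -12; -12 22]
K = P̄·Hᵀ·S⁻¹ = [-4/173 45/173; -99/346 -27/173]
x' = x̄ + K·y = [33/173, -351/346]
P' = (I − K·H)·P̄ = [60/173 -36/173; -36/173 147/346]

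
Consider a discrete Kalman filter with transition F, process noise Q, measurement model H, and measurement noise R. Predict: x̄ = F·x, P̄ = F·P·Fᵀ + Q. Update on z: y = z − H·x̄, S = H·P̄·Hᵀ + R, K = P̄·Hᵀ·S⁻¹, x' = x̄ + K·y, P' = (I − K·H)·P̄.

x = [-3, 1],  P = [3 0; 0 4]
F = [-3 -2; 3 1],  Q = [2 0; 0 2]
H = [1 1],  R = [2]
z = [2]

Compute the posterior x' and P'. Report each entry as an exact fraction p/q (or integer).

x' = [10, -43/5]
P' = [35 -33; -33 163/5]

x̄ = F·x = [7, -8]
P̄ = F·P·Fᵀ + Q = [45 -35; -35 33]
y = z − H·x̄ = [3]
S = H·P̄·Hᵀ + R = [10]
K = P̄·Hᵀ·S⁻¹ = [1; -1/5]
x' = x̄ + K·y = [10, -43/5]
P' = (I − K·H)·P̄ = [35 -33; -33 163/5]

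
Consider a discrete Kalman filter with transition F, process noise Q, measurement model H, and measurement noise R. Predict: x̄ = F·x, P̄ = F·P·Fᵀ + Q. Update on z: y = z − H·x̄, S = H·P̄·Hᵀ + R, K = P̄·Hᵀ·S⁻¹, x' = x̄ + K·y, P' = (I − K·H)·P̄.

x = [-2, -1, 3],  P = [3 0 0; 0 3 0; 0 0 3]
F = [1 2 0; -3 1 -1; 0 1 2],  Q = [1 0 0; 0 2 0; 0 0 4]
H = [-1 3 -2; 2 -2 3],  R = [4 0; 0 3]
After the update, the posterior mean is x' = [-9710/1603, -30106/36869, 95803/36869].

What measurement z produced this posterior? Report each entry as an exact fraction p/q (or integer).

x̄ = F·x = [-4, 2, 5]
P̄ = F·P·Fᵀ + Q = [16 -3 6; -3 35 -3; 6 -3 19]
S = H·P̄·Hᵀ + R = [489 -461; -461 510]
K = P̄·Hᵀ·S⁻¹ = [302/1603 449/1603; 18955/36869 10989/36869; 7545/36869 12242/36869]
x' − x̄ = [-3298/1603, -103844/36869, -88542/36869] = K·y
y = (KᵀK)⁻¹·Kᵀ·(x' − x̄) = [-2, -6]
z = y + H·x̄ = [-2, -6] + [0, 3] = [-2, -3]

z = [-2, -3]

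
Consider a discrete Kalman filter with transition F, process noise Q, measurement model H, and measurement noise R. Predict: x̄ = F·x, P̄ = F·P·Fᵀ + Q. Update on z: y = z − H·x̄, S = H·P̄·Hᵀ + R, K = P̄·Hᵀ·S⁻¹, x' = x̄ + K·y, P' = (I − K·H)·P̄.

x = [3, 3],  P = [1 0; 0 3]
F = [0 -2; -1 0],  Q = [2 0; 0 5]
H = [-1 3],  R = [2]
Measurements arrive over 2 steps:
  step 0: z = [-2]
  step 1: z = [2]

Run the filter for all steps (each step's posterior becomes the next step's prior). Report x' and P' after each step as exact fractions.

step 0: x' = [-31/5, -96/35], P' = [56/5 18/5; 18/5 48/35]
step 1: x' = [16030/3923, 8218/3923], P' = [22394/3923 7794/3923; 7794/3923 3564/3923]

step 0: x̄ = F·x = [-6, -3]
step 0: P̄ = F·P·Fᵀ + Q = [14 0; 0 6]
step 0: y = z − H·x̄ = [1]
step 0: S = H·P̄·Hᵀ + R = [70]
step 0: K = P̄·Hᵀ·S⁻¹ = [-1/5; 9/35]
step 0: x' = x̄ + K·y = [-31/5, -96/35]
step 0: P' = (I − K·H)·P̄ = [56/5 18/5; 18/5 48/35]
step 1: x̄ = F·x = [192/35, 31/5]
step 1: P̄ = F·P·Fᵀ + Q = [262/35 36/5; 36/5 81/5]
step 1: y = z − H·x̄ = [-389/35]
step 1: S = H·P̄·Hᵀ + R = [3923/35]
step 1: K = P̄·Hᵀ·S⁻¹ = [494/3923; 1449/3923]
step 1: x' = x̄ + K·y = [16030/3923, 8218/3923]
step 1: P' = (I − K·H)·P̄ = [22394/3923 7794/3923; 7794/3923 3564/3923]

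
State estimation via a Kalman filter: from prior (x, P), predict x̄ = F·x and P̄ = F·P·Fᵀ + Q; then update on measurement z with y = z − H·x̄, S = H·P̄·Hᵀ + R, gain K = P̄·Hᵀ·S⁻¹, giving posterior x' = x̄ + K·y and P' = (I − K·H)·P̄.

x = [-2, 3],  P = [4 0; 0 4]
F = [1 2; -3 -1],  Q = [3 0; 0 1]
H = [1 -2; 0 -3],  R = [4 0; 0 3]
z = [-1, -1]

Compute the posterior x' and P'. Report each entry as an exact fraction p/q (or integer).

x' = [803/598, 709/1196]
P' = [2195/598 503/1196; 503/1196 707/2392]

x̄ = F·x = [4, 3]
P̄ = F·P·Fᵀ + Q = [23 -20; -20 41]
y = z − H·x̄ = [1, 8]
S = H·P̄·Hᵀ + R = [271 306; 306 372]
K = P̄·Hᵀ·S⁻¹ = [423/598 -503/1196; -51/1196 -707/2392]
x' = x̄ + K·y = [803/598, 709/1196]
P' = (I − K·H)·P̄ = [2195/598 503/1196; 503/1196 707/2392]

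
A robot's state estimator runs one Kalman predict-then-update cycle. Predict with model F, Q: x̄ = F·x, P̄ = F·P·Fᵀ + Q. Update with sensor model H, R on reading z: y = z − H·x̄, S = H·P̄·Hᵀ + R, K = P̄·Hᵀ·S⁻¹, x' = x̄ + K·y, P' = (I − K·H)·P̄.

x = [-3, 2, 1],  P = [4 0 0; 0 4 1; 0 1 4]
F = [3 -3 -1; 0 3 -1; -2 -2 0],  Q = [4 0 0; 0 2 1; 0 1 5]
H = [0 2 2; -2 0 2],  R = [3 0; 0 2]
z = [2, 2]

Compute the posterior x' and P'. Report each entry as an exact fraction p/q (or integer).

x' = [-3544/895, 10343/2685, -7736/2685]
P' = [118882/4475 -116608/4475 117166/4475; -116608/4475 358906/13425 -351187/13425; 117166/4475 -351187/13425 352999/13425]

x̄ = F·x = [-16, 5, 2]
P̄ = F·P·Fᵀ + Q = [86 -32 2; -32 36 -21; 2 -21 37]
y = z − H·x̄ = [-12, -34]
S = H·P̄·Hᵀ + R = [127 184; 184 478]
K = P̄·Hᵀ·S⁻¹ = [372/4475 -1716/4475; 5146/13425 -1363/13425; 1208/13425 1501/13425]
x' = x̄ + K·y = [-3544/895, 10343/2685, -7736/2685]
P' = (I − K·H)·P̄ = [118882/4475 -116608/4475 117166/4475; -116608/4475 358906/13425 -351187/13425; 117166/4475 -351187/13425 352999/13425]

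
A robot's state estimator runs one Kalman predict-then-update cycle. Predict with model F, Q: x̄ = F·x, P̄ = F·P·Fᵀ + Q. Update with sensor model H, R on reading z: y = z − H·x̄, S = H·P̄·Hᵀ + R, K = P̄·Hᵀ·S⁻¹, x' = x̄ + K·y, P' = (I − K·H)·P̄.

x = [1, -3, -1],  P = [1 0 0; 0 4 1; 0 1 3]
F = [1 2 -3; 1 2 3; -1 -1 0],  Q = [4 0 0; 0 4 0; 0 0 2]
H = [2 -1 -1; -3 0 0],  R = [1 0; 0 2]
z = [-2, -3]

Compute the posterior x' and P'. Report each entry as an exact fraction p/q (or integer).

x' = [1280/1557, 6359/1557, -1145/1557]
P' = [332/1557 866/1557 -224/1557; 866/1557 11282/1557 -7769/1557; -224/1557 -7769/1557 28049/6228]

x̄ = F·x = [-2, -8, 2]
P̄ = F·P·Fᵀ + Q = [36 -10 -6; -10 60 -12; -6 -12 7]
y = z − H·x̄ = [-4, -9]
S = H·P̄·Hᵀ + R = [252 -264; -264 326]
K = P̄·Hᵀ·S⁻¹ = [22/1557 -166/519; -1781/1557 -433/519; 1235/6228 112/519]
x' = x̄ + K·y = [1280/1557, 6359/1557, -1145/1557]
P' = (I − K·H)·P̄ = [332/1557 866/1557 -224/1557; 866/1557 11282/1557 -7769/1557; -224/1557 -7769/1557 28049/6228]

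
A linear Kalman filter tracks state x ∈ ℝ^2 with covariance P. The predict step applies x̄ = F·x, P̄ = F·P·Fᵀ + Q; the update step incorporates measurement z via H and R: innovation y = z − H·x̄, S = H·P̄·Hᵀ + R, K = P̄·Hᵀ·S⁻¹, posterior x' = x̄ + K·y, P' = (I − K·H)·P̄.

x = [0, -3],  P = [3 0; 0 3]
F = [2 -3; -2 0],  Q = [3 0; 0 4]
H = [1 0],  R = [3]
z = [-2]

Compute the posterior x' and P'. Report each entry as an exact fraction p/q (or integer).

x̄ = F·x = [9, 0]
P̄ = F·P·Fᵀ + Q = [42 -12; -12 16]
y = z − H·x̄ = [-11]
S = H·P̄·Hᵀ + R = [45]
K = P̄·Hᵀ·S⁻¹ = [14/15; -4/15]
x' = x̄ + K·y = [-19/15, 44/15]
P' = (I − K·H)·P̄ = [14/5 -4/5; -4/5 64/5]

x' = [-19/15, 44/15]
P' = [14/5 -4/5; -4/5 64/5]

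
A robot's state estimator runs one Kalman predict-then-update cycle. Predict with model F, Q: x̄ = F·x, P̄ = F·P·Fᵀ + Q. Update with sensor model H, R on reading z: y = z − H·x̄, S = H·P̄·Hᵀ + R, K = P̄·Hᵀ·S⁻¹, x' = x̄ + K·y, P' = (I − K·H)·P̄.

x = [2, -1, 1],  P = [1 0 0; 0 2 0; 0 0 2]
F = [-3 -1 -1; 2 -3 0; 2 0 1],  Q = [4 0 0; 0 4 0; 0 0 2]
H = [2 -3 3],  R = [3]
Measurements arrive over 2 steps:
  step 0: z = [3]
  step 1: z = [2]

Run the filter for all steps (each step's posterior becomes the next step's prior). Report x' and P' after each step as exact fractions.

step 0: x̄ = F·x = [-6, 7, 5]
step 0: P̄ = F·P·Fᵀ + Q = [17 0 -8; 0 26 4; -8 4 8]
step 0: y = z − H·x̄ = [21]
step 0: S = H·P̄·Hᵀ + R = [209]
step 0: K = P̄·Hᵀ·S⁻¹ = [10/209; -6/19; -4/209]
step 0: x' = x̄ + K·y = [-1044/209, 7/19, 961/209]
step 0: P' = (I − K·H)·P̄ = [3453/209 60/19 -1632/209; 60/19 98/19 52/19; -1632/209 52/19 1656/209]
step 1: x̄ = F·x = [2094/209, -2319/209, -1127/209]
step 1: P̄ = F·P·Fᵀ + Q = [29959/209 -7884/209 -16106/209; -7884/209 16430/209 4872/209; -16106/209 4872/209 9358/209]
step 1: y = z − H·x̄ = [-7346/209]
step 1: S = H·P̄·Hᵀ + R = [166195/209]
step 1: K = P̄·Hᵀ·S⁻¹ = [35252/166195; -50442/166195; -18754/166195]
step 1: x' = x̄ + K·y = [426082/166195, -71097/166195, -237009/166195]
step 1: P' = (I − K·H)·P̄ = [17877189/166195 2238756/166195 -9644118/166195; 2238756/166195 890854/166195 -652092/166195; -9644118/166195 -652092/166195 5758566/166195]

step 0: x' = [-1044/209, 7/19, 961/209], P' = [3453/209 60/19 -1632/209; 60/19 98/19 52/19; -1632/209 52/19 1656/209]
step 1: x' = [426082/166195, -71097/166195, -237009/166195], P' = [17877189/166195 2238756/166195 -9644118/166195; 2238756/166195 890854/166195 -652092/166195; -9644118/166195 -652092/166195 5758566/166195]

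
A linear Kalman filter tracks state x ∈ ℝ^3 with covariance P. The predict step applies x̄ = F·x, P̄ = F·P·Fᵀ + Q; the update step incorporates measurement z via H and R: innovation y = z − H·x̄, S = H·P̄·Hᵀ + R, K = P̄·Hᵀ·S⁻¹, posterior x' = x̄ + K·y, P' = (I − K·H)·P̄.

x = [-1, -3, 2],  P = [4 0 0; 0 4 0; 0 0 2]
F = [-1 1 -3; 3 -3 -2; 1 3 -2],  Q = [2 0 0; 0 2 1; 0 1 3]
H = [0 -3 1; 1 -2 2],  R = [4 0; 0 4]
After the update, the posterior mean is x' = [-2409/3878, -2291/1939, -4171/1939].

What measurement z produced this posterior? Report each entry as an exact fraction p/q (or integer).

z = [1, -2]

x̄ = F·x = [-8, 2, -14]
P̄ = F·P·Fᵀ + Q = [28 -12 20; -12 82 -15; 20 -15 51]
S = H·P̄·Hᵀ + R = [883 770; 770 812]
K = P̄·Hᵀ·S⁻¹ = [-453/2216 9529/31024; -119/277 298/1939; -349/1108 7537/15512]
x' − x̄ = [28615/3878, -6169/1939, 22975/1939] = K·y
y = (KᵀK)⁻¹·Kᵀ·(x' − x̄) = [21, 38]
z = y + H·x̄ = [21, 38] + [-20, -40] = [1, -2]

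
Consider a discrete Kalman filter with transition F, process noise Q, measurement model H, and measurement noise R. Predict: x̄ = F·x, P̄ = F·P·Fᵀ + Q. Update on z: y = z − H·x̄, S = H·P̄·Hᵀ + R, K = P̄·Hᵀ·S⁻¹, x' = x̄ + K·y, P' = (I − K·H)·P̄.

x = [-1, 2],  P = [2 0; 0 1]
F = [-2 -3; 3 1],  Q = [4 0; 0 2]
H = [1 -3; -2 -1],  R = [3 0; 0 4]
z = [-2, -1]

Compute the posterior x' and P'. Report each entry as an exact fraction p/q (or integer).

x̄ = F·x = [-4, -1]
P̄ = F·P·Fᵀ + Q = [21 -15; -15 21]
y = z − H·x̄ = [-1, -10]
S = H·P̄·Hᵀ + R = [303 -54; -54 49]
K = P̄·Hᵀ·S⁻¹ = [592/3977 -1539/3977; -1112/3977 -495/3977]
x' = x̄ + K·y = [-1110/3977, 2085/3977]
P' = (I − K·H)·P̄ = [2892/3977 372/3977; 372/3977 1236/3977]

x' = [-1110/3977, 2085/3977]
P' = [2892/3977 372/3977; 372/3977 1236/3977]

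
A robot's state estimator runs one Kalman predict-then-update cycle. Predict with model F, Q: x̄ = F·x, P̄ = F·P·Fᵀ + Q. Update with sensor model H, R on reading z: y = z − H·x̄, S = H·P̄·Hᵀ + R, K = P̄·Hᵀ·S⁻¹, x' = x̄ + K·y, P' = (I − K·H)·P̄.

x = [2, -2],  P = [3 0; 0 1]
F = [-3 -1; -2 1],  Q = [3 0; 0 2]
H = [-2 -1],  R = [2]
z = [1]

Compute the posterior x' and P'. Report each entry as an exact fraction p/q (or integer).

x̄ = F·x = [-4, -6]
P̄ = F·P·Fᵀ + Q = [31 17; 17 15]
y = z − H·x̄ = [-13]
S = H·P̄·Hᵀ + R = [209]
K = P̄·Hᵀ·S⁻¹ = [-79/209; -49/209]
x' = x̄ + K·y = [191/209, -617/209]
P' = (I − K·H)·P̄ = [238/209 -318/209; -318/209 734/209]

x' = [191/209, -617/209]
P' = [238/209 -318/209; -318/209 734/209]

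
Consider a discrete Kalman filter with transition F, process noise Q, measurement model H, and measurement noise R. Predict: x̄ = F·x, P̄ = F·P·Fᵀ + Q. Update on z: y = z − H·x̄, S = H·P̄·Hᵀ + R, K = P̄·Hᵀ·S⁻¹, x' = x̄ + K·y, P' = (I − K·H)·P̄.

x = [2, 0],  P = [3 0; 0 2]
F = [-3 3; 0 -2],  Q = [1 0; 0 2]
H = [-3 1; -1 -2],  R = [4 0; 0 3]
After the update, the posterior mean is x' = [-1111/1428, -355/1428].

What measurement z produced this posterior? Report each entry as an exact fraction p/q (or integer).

x̄ = F·x = [-6, 0]
P̄ = F·P·Fᵀ + Q = [46 -12; -12 10]
S = H·P̄·Hᵀ + R = [500 58; 58 41]
K = P̄·Hᵀ·S⁻¹ = [-2437/8568 -575/4284; 1175/8568 -1667/4284]
x' − x̄ = [7457/1428, -355/1428] = K·y
y = (KᵀK)⁻¹·Kᵀ·(x' − x̄) = [-16, -5]
z = y + H·x̄ = [-16, -5] + [18, 6] = [2, 1]

z = [2, 1]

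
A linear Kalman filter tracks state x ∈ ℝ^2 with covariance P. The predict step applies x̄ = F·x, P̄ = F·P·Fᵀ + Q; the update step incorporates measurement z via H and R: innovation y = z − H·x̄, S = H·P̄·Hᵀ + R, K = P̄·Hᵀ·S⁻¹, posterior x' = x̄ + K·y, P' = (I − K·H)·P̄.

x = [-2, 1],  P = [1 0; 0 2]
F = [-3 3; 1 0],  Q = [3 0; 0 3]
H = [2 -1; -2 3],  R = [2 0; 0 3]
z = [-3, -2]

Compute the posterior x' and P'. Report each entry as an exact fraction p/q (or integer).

x' = [-565/286, -23/13]
P' = [279/286 10/13; 10/13 34/39]

x̄ = F·x = [9, -2]
P̄ = F·P·Fᵀ + Q = [30 -3; -3 4]
y = z − H·x̄ = [-23, 22]
S = H·P̄·Hᵀ + R = [138 -156; -156 195]
K = P̄·Hᵀ·S⁻¹ = [13/22 17/143; 1/3 14/39]
x' = x̄ + K·y = [-565/286, -23/13]
P' = (I − K·H)·P̄ = [279/286 10/13; 10/13 34/39]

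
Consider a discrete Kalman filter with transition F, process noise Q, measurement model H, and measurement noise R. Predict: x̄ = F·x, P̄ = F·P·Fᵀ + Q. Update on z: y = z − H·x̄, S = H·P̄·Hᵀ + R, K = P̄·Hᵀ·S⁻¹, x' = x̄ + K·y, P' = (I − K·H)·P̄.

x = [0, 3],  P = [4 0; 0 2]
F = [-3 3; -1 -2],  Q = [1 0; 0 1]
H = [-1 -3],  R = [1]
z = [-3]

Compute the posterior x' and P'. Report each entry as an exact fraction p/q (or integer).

x̄ = F·x = [9, -6]
P̄ = F·P·Fᵀ + Q = [55 0; 0 13]
y = z − H·x̄ = [-12]
S = H·P̄·Hᵀ + R = [173]
K = P̄·Hᵀ·S⁻¹ = [-55/173; -39/173]
x' = x̄ + K·y = [2217/173, -570/173]
P' = (I − K·H)·P̄ = [6490/173 -2145/173; -2145/173 728/173]

x' = [2217/173, -570/173]
P' = [6490/173 -2145/173; -2145/173 728/173]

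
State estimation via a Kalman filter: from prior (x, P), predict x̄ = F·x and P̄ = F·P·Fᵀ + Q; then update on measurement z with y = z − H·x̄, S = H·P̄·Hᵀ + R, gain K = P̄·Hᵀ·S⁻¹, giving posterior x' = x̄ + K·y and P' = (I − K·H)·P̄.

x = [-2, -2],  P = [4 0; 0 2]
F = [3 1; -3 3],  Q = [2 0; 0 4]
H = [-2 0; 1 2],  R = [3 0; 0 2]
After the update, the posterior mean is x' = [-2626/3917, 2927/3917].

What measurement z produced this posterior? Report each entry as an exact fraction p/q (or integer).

z = [1, 1]

x̄ = F·x = [-8, 0]
P̄ = F·P·Fᵀ + Q = [40 -30; -30 58]
S = H·P̄·Hᵀ + R = [163 40; 40 154]
K = P̄·Hᵀ·S⁻¹ = [-1920/3917 -10/3917; 2900/11751 5809/11751]
x' − x̄ = [28710/3917, 2927/3917] = K·y
y = (KᵀK)⁻¹·Kᵀ·(x' − x̄) = [-15, 9]
z = y + H·x̄ = [-15, 9] + [16, -8] = [1, 1]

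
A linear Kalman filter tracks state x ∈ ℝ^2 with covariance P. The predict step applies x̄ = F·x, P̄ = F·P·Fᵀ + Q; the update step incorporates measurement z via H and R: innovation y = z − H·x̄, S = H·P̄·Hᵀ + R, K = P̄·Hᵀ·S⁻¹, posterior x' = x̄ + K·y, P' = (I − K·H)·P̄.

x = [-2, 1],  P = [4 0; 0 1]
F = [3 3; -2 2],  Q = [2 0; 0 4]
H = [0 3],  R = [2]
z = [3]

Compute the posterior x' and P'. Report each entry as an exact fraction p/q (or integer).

x̄ = F·x = [-3, 6]
P̄ = F·P·Fᵀ + Q = [47 -18; -18 24]
y = z − H·x̄ = [-15]
S = H·P̄·Hᵀ + R = [218]
K = P̄·Hᵀ·S⁻¹ = [-27/109; 36/109]
x' = x̄ + K·y = [78/109, 114/109]
P' = (I − K·H)·P̄ = [3665/109 -18/109; -18/109 24/109]

x' = [78/109, 114/109]
P' = [3665/109 -18/109; -18/109 24/109]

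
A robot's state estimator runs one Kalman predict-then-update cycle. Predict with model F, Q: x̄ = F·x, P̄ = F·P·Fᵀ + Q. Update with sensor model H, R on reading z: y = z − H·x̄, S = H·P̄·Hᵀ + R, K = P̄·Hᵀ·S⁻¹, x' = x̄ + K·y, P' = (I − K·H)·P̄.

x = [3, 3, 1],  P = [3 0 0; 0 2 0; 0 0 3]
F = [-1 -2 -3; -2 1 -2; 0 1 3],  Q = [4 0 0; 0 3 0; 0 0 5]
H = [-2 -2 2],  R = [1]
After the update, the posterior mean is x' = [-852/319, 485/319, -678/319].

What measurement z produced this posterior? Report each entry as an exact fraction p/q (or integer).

z = [-2]

x̄ = F·x = [-12, -5, 6]
P̄ = F·P·Fᵀ + Q = [42 20 -31; 20 29 -16; -31 -16 34]
S = H·P̄·Hᵀ + R = [957]
K = P̄·Hᵀ·S⁻¹ = [-62/319; -130/957; 54/319]
x' − x̄ = [2976/319, 2080/319, -2592/319] = K·y
y = (KᵀK)⁻¹·Kᵀ·(x' − x̄) = [-48]
z = y + H·x̄ = [-48] + [46] = [-2]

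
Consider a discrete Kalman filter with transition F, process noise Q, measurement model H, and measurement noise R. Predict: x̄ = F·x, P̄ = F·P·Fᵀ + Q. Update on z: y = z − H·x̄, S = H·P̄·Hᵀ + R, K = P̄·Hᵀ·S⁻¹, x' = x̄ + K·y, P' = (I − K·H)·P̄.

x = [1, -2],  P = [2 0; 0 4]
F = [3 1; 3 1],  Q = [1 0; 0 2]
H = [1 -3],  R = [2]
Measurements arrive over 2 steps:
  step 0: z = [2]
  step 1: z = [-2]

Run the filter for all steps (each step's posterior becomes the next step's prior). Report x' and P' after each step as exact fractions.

step 0: x' = [-63/109, -91/109], P' = [658/109 248/109; 248/109 116/109]
step 1: x' = [23446/32393, 28892/32393], P' = [220434/32393 83440/32393; 83440/32393 38284/32393]

step 0: x̄ = F·x = [1, 1]
step 0: P̄ = F·P·Fᵀ + Q = [23 22; 22 24]
step 0: y = z − H·x̄ = [4]
step 0: S = H·P̄·Hᵀ + R = [109]
step 0: K = P̄·Hᵀ·S⁻¹ = [-43/109; -50/109]
step 0: x' = x̄ + K·y = [-63/109, -91/109]
step 0: P' = (I − K·H)·P̄ = [658/109 248/109; 248/109 116/109]
step 1: x̄ = F·x = [-280/109, -280/109]
step 1: P̄ = F·P·Fᵀ + Q = [7635/109 7526/109; 7526/109 7744/109]
step 1: y = z − H·x̄ = [-778/109]
step 1: S = H·P̄·Hᵀ + R = [32393/109]
step 1: K = P̄·Hᵀ·S⁻¹ = [-14943/32393; -15706/32393]
step 1: x' = x̄ + K·y = [23446/32393, 28892/32393]
step 1: P' = (I − K·H)·P̄ = [220434/32393 83440/32393; 83440/32393 38284/32393]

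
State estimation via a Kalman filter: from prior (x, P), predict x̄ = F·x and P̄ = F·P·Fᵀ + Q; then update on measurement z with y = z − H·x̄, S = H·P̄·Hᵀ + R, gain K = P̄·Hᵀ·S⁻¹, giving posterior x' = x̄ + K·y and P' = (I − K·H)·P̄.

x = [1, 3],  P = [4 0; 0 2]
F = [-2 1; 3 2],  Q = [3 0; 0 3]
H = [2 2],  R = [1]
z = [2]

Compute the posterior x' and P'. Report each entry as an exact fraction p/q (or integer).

x' = [77/113, 45/113]
P' = [2369/113 -2368/113; -2368/113 2395/113]

x̄ = F·x = [1, 9]
P̄ = F·P·Fᵀ + Q = [21 -20; -20 47]
y = z − H·x̄ = [-18]
S = H·P̄·Hᵀ + R = [113]
K = P̄·Hᵀ·S⁻¹ = [2/113; 54/113]
x' = x̄ + K·y = [77/113, 45/113]
P' = (I − K·H)·P̄ = [2369/113 -2368/113; -2368/113 2395/113]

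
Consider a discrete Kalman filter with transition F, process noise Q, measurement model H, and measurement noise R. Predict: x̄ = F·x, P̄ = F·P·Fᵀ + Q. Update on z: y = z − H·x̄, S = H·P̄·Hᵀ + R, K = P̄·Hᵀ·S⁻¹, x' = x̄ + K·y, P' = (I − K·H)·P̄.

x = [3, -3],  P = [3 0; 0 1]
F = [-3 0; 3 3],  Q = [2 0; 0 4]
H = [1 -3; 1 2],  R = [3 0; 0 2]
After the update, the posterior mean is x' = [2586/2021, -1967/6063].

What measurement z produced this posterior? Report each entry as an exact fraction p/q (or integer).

x̄ = F·x = [-9, 0]
P̄ = F·P·Fᵀ + Q = [29 -27; -27 40]
S = H·P̄·Hᵀ + R = [554 -184; -184 83]
K = P̄·Hᵀ·S⁻¹ = [755/2021 1065/2021; -2449/12126 1157/6063]
x' − x̄ = [20775/2021, -1967/6063] = K·y
y = (KᵀK)⁻¹·Kᵀ·(x' − x̄) = [12, 11]
z = y + H·x̄ = [12, 11] + [-9, -9] = [3, 2]

z = [3, 2]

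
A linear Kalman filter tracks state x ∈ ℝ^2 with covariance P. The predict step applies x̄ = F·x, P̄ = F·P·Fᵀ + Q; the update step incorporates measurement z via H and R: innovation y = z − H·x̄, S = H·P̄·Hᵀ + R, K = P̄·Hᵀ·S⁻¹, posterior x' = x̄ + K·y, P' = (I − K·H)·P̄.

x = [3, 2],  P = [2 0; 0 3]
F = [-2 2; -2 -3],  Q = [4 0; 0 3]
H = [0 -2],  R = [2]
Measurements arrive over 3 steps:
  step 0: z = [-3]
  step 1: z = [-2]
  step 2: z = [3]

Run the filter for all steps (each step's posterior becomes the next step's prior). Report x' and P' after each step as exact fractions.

step 0: x' = [-424/77, 102/77], P' = [1648/77 -10/77; -10/77 38/77]
step 1: x' = [3772/457, 472/457], P' = [266836/14167 6344/14167; 6344/14167 7045/14167]
step 2: x' = [1288034/2512923, -4025894/2512923], P' = [43335496/2512923 1037762/2512923; 1037762/2512923 1249378/2512923]

step 0: x̄ = F·x = [-2, -12]
step 0: P̄ = F·P·Fᵀ + Q = [24 -10; -10 38]
step 0: y = z − H·x̄ = [-27]
step 0: S = H·P̄·Hᵀ + R = [154]
step 0: K = P̄·Hᵀ·S⁻¹ = [10/77; -38/77]
step 0: x' = x̄ + K·y = [-424/77, 102/77]
step 0: P' = (I − K·H)·P̄ = [1648/77 -10/77; -10/77 38/77]
step 1: x̄ = F·x = [1052/77, 542/77]
step 1: P̄ = F·P·Fᵀ + Q = [7132/77 6344/77; 6344/77 7045/77]
step 1: y = z − H·x̄ = [930/77]
step 1: S = H·P̄·Hᵀ + R = [28334/77]
step 1: K = P̄·Hᵀ·S⁻¹ = [-6344/14167; -7045/14167]
step 1: x' = x̄ + K·y = [3772/457, 472/457]
step 1: P' = (I − K·H)·P̄ = [266836/14167 6344/14167; 6344/14167 7045/14167]
step 2: x̄ = F·x = [-6600/457, -8960/457]
step 2: P̄ = F·P·Fᵀ + Q = [1101440/14167 1037762/14167; 1037762/14167 1249378/14167]
step 2: y = z − H·x̄ = [-16549/457]
step 2: S = H·P̄·Hᵀ + R = [5025846/14167]
step 2: K = P̄·Hᵀ·S⁻¹ = [-1037762/2512923; -1249378/2512923]
step 2: x' = x̄ + K·y = [1288034/2512923, -4025894/2512923]
step 2: P' = (I − K·H)·P̄ = [43335496/2512923 1037762/2512923; 1037762/2512923 1249378/2512923]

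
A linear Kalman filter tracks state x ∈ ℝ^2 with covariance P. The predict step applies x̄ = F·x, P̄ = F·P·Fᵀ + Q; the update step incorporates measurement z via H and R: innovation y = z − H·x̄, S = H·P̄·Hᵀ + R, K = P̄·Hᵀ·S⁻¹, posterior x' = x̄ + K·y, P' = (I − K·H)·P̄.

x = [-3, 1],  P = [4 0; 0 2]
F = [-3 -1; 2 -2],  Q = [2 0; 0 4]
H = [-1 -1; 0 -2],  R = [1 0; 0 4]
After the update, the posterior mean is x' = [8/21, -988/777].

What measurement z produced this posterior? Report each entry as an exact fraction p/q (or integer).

z = [1, 2]

x̄ = F·x = [8, -8]
P̄ = F·P·Fᵀ + Q = [40 -20; -20 28]
S = H·P̄·Hᵀ + R = [29 16; 16 116]
K = P̄·Hᵀ·S⁻¹ = [-20/21 10/21; -8/777 -374/777]
x' − x̄ = [-160/21, 5228/777] = K·y
y = (KᵀK)⁻¹·Kᵀ·(x' − x̄) = [1, -14]
z = y + H·x̄ = [1, -14] + [0, 16] = [1, 2]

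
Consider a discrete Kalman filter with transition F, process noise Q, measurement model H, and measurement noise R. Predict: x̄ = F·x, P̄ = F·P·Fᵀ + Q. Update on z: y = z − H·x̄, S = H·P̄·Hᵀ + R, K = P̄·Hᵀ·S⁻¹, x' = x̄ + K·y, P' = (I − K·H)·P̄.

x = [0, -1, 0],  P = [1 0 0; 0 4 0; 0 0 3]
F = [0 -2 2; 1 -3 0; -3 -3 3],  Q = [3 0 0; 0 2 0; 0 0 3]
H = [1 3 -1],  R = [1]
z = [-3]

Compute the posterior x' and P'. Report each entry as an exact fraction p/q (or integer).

x̄ = F·x = [2, 3, 3]
P̄ = F·P·Fᵀ + Q = [31 24 42; 24 39 33; 42 33 75]
y = z − H·x̄ = [-11]
S = H·P̄·Hᵀ + R = [320]
K = P̄·Hᵀ·S⁻¹ = [61/320; 27/80; 33/160]
x' = x̄ + K·y = [-31/320, -57/80, 117/160]
P' = (I − K·H)·P̄ = [6199/320 273/80 4707/160; 273/80 51/20 429/40; 4707/160 429/40 4911/80]

x' = [-31/320, -57/80, 117/160]
P' = [6199/320 273/80 4707/160; 273/80 51/20 429/40; 4707/160 429/40 4911/80]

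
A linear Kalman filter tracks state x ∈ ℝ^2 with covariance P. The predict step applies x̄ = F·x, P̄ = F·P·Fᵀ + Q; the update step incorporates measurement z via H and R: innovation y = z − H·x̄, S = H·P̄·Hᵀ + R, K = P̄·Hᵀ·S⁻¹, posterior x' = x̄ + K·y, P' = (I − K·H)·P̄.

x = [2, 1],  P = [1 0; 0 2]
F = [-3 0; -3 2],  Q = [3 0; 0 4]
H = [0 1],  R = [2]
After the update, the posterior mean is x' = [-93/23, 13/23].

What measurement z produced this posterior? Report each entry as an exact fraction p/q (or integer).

z = [1]

x̄ = F·x = [-6, -4]
P̄ = F·P·Fᵀ + Q = [12 9; 9 21]
S = H·P̄·Hᵀ + R = [23]
K = P̄·Hᵀ·S⁻¹ = [9/23; 21/23]
x' − x̄ = [45/23, 105/23] = K·y
y = (KᵀK)⁻¹·Kᵀ·(x' − x̄) = [5]
z = y + H·x̄ = [5] + [-4] = [1]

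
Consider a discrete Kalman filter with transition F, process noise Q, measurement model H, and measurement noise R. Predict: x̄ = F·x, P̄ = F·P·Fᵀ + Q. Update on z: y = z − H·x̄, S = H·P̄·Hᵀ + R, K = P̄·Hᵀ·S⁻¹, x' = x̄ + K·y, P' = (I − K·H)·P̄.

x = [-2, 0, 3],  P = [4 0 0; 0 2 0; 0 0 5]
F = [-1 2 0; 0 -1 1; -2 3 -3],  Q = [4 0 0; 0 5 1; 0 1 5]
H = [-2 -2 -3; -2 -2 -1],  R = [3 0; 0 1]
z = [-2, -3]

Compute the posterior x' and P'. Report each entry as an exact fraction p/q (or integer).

x' = [33130/28211, 20605/28211, -18835/28211]
P' = [116976/28211 -109644/28211 -5636/28211; -109644/28211 122532/28211 -14524/28211; -5636/28211 -14524/28211 27132/28211]

x̄ = F·x = [2, 3, -5]
P̄ = F·P·Fᵀ + Q = [16 -4 20; -4 12 -20; 20 -20 84]
y = z − H·x̄ = [-7, 2]
S = H·P̄·Hᵀ + R = [839 332; 332 165]
K = P̄·Hᵀ·S⁻¹ = [748/28211 -9028/28211; 5932/28211 -11252/28211; -13692/28211 13188/28211]
x' = x̄ + K·y = [33130/28211, 20605/28211, -18835/28211]
P' = (I − K·H)·P̄ = [116976/28211 -109644/28211 -5636/28211; -109644/28211 122532/28211 -14524/28211; -5636/28211 -14524/28211 27132/28211]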